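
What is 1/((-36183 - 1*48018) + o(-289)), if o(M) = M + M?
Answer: -1/84779 ≈ -1.1795e-5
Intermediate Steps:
o(M) = 2*M
1/((-36183 - 1*48018) + o(-289)) = 1/((-36183 - 1*48018) + 2*(-289)) = 1/((-36183 - 48018) - 578) = 1/(-84201 - 578) = 1/(-84779) = -1/84779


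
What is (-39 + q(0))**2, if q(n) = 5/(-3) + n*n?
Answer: 14884/9 ≈ 1653.8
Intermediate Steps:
q(n) = -5/3 + n**2 (q(n) = 5*(-1/3) + n**2 = -5/3 + n**2)
(-39 + q(0))**2 = (-39 + (-5/3 + 0**2))**2 = (-39 + (-5/3 + 0))**2 = (-39 - 5/3)**2 = (-122/3)**2 = 14884/9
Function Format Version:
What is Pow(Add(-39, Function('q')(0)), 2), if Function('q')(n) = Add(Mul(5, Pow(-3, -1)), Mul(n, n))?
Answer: Rational(14884, 9) ≈ 1653.8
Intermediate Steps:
Function('q')(n) = Add(Rational(-5, 3), Pow(n, 2)) (Function('q')(n) = Add(Mul(5, Rational(-1, 3)), Pow(n, 2)) = Add(Rational(-5, 3), Pow(n, 2)))
Pow(Add(-39, Function('q')(0)), 2) = Pow(Add(-39, Add(Rational(-5, 3), Pow(0, 2))), 2) = Pow(Add(-39, Add(Rational(-5, 3), 0)), 2) = Pow(Add(-39, Rational(-5, 3)), 2) = Pow(Rational(-122, 3), 2) = Rational(14884, 9)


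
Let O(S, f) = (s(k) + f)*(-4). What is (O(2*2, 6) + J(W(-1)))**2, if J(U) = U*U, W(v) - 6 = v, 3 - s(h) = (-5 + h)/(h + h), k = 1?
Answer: 361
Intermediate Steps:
s(h) = 3 - (-5 + h)/(2*h) (s(h) = 3 - (-5 + h)/(h + h) = 3 - (-5 + h)/(2*h))
W(v) = 6 + v
J(U) = U**2
O(S, f) = -20 - 4*f (O(S, f) = ((5/2)*(1 + 1)/1 + f)*(-4) = ((5/2)*1*2 + f)*(-4) = (5 + f)*(-4) = -20 - 4*f)
(O(2*2, 6) + J(W(-1)))**2 = ((-20 - 4*6) + (6 - 1)**2)**2 = ((-20 - 24) + 5**2)**2 = (-44 + 25)**2 = (-19)**2 = 361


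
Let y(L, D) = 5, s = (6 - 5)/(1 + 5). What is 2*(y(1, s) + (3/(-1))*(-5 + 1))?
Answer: 34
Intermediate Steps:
s = 1/6 ≈ 0.16667
2*(y(1, s) + (3/(-1))*(-5 + 1)) = 2*(5 + (3/(-1))*(-5 + 1)) = 2*(5 + (3*(-1))*(-4)) = 2*(5 - 3*(-4)) = 2*(5 + 12) = 2*17 = 34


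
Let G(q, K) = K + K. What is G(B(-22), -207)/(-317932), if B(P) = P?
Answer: 207/158966 ≈ 0.0013022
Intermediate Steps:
G(q, K) = 2*K
G(B(-22), -207)/(-317932) = (2*(-207))/(-317932) = -414*(-1/317932) = 207/158966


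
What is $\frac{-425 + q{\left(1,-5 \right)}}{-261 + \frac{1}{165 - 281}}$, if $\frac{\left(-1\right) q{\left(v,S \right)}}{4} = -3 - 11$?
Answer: $\frac{42804}{30277} \approx 1.4137$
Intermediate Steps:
$q{\left(v,S \right)} = 56$ ($q{\left(v,S \right)} = - 4 \left(-3 - 11\right) = \left(-4\right) \left(-14\right) = 56$)
$\frac{-425 + q{\left(1,-5 \right)}}{-261 + \frac{1}{165 - 281}} = \frac{-425 + 56}{-261 + \frac{1}{165 - 281}} = - \frac{369}{-261 + \frac{1}{-116}} = - \frac{369}{-261 - \frac{1}{116}} = - \frac{369}{- \frac{30277}{116}} = \left(-369\right) \left(- \frac{116}{30277}\right) = \frac{42804}{30277}$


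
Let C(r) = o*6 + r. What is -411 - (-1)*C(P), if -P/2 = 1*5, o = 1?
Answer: -415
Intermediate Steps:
P = -10 (P = -2*5 = -10)
C(r) = 6 + r (C(r) = 1*6 + r = 6 + r)
-411 - (-1)*C(P) = -411 - (-1)*(6 - 10) = -411 - (-1)*(-4) = -411 - 1*4 = -411 - 4 = -415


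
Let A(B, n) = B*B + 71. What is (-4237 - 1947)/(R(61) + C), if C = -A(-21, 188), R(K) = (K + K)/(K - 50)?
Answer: 34012/2755 ≈ 12.346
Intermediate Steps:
R(K) = 2*K/(-50 + K) (R(K) = (2*K)/(-50 + K) = 2*K/(-50 + K))
A(B, n) = 71 + B**2 (A(B, n) = B**2 + 71 = 71 + B**2)
C = -512 (C = -(71 + (-21)**2) = -(71 + 441) = -1*512 = -512)
(-4237 - 1947)/(R(61) + C) = (-4237 - 1947)/(2*61/(-50 + 61) - 512) = -6184/(2*61/11 - 512) = -6184/(2*61*(1/11) - 512) = -6184/(122/11 - 512) = -6184/(-5510/11) = -6184*(-11/5510) = 34012/2755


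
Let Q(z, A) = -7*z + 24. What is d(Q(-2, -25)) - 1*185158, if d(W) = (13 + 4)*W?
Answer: -184512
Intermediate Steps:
Q(z, A) = 24 - 7*z
d(W) = 17*W
d(Q(-2, -25)) - 1*185158 = 17*(24 - 7*(-2)) - 1*185158 = 17*(24 + 14) - 185158 = 17*38 - 185158 = 646 - 185158 = -184512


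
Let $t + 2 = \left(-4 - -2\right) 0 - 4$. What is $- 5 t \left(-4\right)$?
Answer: $-120$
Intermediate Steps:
$t = -6$ ($t = -2 - \left(4 - \left(-4 - -2\right) 0\right) = -2 - \left(4 - \left(-4 + 2\right) 0\right) = -2 - 4 = -6$)
$- 5 t \left(-4\right) = \left(-5\right) \left(-6\right) \left(-4\right) = 30 \left(-4\right) = -120$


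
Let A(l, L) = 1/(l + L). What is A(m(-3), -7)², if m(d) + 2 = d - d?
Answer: 1/81 ≈ 0.012346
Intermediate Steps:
m(d) = -2 (m(d) = -2 + (d - d) = -2 + 0 = -2)
A(l, L) = 1/(L + l)
A(m(-3), -7)² = (1/(-7 - 2))² = (1/(-9))² = (-⅑)² = 1/81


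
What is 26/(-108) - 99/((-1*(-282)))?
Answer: -751/1269 ≈ -0.59180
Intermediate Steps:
26/(-108) - 99/((-1*(-282))) = 26*(-1/108) - 99/282 = -13/54 - 99*1/282 = -13/54 - 33/94 = -751/1269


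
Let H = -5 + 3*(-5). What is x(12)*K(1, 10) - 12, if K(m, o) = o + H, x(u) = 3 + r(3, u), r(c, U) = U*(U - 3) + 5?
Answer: -1172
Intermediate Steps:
H = -20 (H = -5 - 15 = -20)
r(c, U) = 5 + U*(-3 + U) (r(c, U) = U*(-3 + U) + 5 = 5 + U*(-3 + U))
x(u) = 8 + u² - 3*u (x(u) = 3 + (5 + u² - 3*u) = 8 + u² - 3*u)
K(m, o) = -20 + o (K(m, o) = o - 20 = -20 + o)
x(12)*K(1, 10) - 12 = (8 + 12² - 3*12)*(-20 + 10) - 12 = (8 + 144 - 36)*(-10) - 12 = 116*(-10) - 12 = -1160 - 12 = -1172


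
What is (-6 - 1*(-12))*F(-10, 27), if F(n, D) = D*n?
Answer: -1620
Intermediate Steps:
(-6 - 1*(-12))*F(-10, 27) = (-6 - 1*(-12))*(27*(-10)) = (-6 + 12)*(-270) = 6*(-270) = -1620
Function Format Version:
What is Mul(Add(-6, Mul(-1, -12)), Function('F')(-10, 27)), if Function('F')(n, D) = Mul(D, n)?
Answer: -1620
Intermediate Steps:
Mul(Add(-6, Mul(-1, -12)), Function('F')(-10, 27)) = Mul(Add(-6, Mul(-1, -12)), Mul(27, -10)) = Mul(Add(-6, 12), -270) = Mul(6, -270) = -1620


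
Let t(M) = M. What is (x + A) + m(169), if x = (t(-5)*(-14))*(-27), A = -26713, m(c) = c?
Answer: -28434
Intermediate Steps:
x = -1890 (x = -5*(-14)*(-27) = 70*(-27) = -1890)
(x + A) + m(169) = (-1890 - 26713) + 169 = -28603 + 169 = -28434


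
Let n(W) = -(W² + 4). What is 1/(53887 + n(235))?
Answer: -1/1342 ≈ -0.00074516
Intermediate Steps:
n(W) = -4 - W² (n(W) = -(4 + W²) = -4 - W²)
1/(53887 + n(235)) = 1/(53887 + (-4 - 1*235²)) = 1/(53887 + (-4 - 1*55225)) = 1/(53887 + (-4 - 55225)) = 1/(53887 - 55229) = 1/(-1342) = -1/1342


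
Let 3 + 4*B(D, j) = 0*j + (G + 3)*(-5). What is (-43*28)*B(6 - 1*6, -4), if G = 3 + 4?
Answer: 15953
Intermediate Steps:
G = 7
B(D, j) = -53/4 (B(D, j) = -¾ + (0*j + (7 + 3)*(-5))/4 = -¾ + (0 + 10*(-5))/4 = -¾ + (0 - 50)/4 = -¾ + (¼)*(-50) = -¾ - 25/2 = -53/4)
(-43*28)*B(6 - 1*6, -4) = -43*28*(-53/4) = -1204*(-53/4) = 15953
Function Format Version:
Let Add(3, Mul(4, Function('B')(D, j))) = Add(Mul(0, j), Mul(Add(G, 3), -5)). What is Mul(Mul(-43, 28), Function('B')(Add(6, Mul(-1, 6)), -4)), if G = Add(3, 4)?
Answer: 15953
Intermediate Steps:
G = 7
Function('B')(D, j) = Rational(-53, 4) (Function('B')(D, j) = Add(Rational(-3, 4), Mul(Rational(1, 4), Add(Mul(0, j), Mul(Add(7, 3), -5)))) = Add(Rational(-3, 4), Mul(Rational(1, 4), Add(0, Mul(10, -5)))) = Add(Rational(-3, 4), Mul(Rational(1, 4), Add(0, -50))) = Add(Rational(-3, 4), Mul(Rational(1, 4), -50)) = Add(Rational(-3, 4), Rational(-25, 2)) = Rational(-53, 4))
Mul(Mul(-43, 28), Function('B')(Add(6, Mul(-1, 6)), -4)) = Mul(Mul(-43, 28), Rational(-53, 4)) = Mul(-1204, Rational(-53, 4)) = 15953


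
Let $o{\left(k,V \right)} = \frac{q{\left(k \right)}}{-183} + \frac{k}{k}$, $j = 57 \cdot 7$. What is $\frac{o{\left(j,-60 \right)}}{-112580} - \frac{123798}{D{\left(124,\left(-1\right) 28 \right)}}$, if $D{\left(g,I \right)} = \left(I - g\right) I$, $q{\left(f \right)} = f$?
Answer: $- \frac{106270950351}{3653446160} \approx -29.088$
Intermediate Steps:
$D{\left(g,I \right)} = I \left(I - g\right)$
$j = 399$
$o{\left(k,V \right)} = 1 - \frac{k}{183}$ ($o{\left(k,V \right)} = \frac{k}{-183} + \frac{k}{k} = k \left(- \frac{1}{183}\right) + 1 = - \frac{k}{183} + 1 = 1 - \frac{k}{183}$)
$\frac{o{\left(j,-60 \right)}}{-112580} - \frac{123798}{D{\left(124,\left(-1\right) 28 \right)}} = \frac{1 - \frac{133}{61}}{-112580} - \frac{123798}{\left(-1\right) 28 \left(\left(-1\right) 28 - 124\right)} = \left(1 - \frac{133}{61}\right) \left(- \frac{1}{112580}\right) - \frac{123798}{\left(-28\right) \left(-28 - 124\right)} = \left(- \frac{72}{61}\right) \left(- \frac{1}{112580}\right) - \frac{123798}{\left(-28\right) \left(-152\right)} = \frac{18}{1716845} - \frac{123798}{4256} = \frac{18}{1716845} - \frac{61899}{2128} = - \frac{106270950351}{3653446160}$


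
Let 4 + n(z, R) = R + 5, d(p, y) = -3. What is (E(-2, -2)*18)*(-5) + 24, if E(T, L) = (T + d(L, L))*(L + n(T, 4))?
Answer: 1374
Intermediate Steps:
n(z, R) = 1 + R (n(z, R) = -4 + (R + 5) = -4 + (5 + R) = 1 + R)
E(T, L) = (-3 + T)*(5 + L) (E(T, L) = (T - 3)*(L + (1 + 4)) = (-3 + T)*(L + 5) = (-3 + T)*(5 + L))
(E(-2, -2)*18)*(-5) + 24 = ((-15 - 3*(-2) + 5*(-2) - 2*(-2))*18)*(-5) + 24 = ((-15 + 6 - 10 + 4)*18)*(-5) + 24 = -15*18*(-5) + 24 = -270*(-5) + 24 = 1350 + 24 = 1374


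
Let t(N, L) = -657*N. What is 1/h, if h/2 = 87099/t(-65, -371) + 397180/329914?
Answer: 180627915/1171711574 ≈ 0.15416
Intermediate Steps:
h = 1171711574/180627915 (h = 2*(87099/((-657*(-65))) + 397180/329914) = 2*(87099/42705 + 397180*(1/329914)) = 2*(87099*(1/42705) + 198590/164957) = 2*(29033/14235 + 198590/164957) = 2*(585855787/180627915) = 1171711574/180627915 ≈ 6.4869)
1/h = 1/(1171711574/180627915) = 180627915/1171711574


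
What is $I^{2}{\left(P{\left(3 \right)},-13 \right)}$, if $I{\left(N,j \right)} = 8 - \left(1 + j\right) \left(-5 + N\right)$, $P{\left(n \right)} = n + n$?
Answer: $400$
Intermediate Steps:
$P{\left(n \right)} = 2 n$
$I{\left(N,j \right)} = 8 - \left(1 + j\right) \left(-5 + N\right)$
$I^{2}{\left(P{\left(3 \right)},-13 \right)} = \left(13 - 2 \cdot 3 + 5 \left(-13\right) - 2 \cdot 3 \left(-13\right)\right)^{2} = \left(13 - 6 - 65 - 6 \left(-13\right)\right)^{2} = \left(13 - 6 - 65 + 78\right)^{2} = 20^{2} = 400$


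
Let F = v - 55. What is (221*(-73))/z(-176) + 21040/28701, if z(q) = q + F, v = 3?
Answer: 155943451/2181276 ≈ 71.492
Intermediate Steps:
F = -52 (F = 3 - 55 = -52)
z(q) = -52 + q (z(q) = q - 52 = -52 + q)
(221*(-73))/z(-176) + 21040/28701 = (221*(-73))/(-52 - 176) + 21040/28701 = -16133/(-228) + 21040*(1/28701) = -16133*(-1/228) + 21040/28701 = 16133/228 + 21040/28701 = 155943451/2181276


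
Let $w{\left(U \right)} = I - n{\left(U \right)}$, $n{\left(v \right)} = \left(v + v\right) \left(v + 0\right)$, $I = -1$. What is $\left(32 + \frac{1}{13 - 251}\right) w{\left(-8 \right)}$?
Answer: $- \frac{982335}{238} \approx -4127.5$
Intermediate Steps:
$n{\left(v \right)} = 2 v^{2}$ ($n{\left(v \right)} = 2 v v = 2 v^{2}$)
$w{\left(U \right)} = -1 - 2 U^{2}$
$\left(32 + \frac{1}{13 - 251}\right) w{\left(-8 \right)} = \left(32 + \frac{1}{13 - 251}\right) \left(-1 - 2 \left(-8\right)^{2}\right) = \left(32 + \frac{1}{-238}\right) \left(-1 - 128\right) = \left(32 - \frac{1}{238}\right) \left(-1 - 128\right) = \frac{7615}{238} \left(-129\right) = - \frac{982335}{238}$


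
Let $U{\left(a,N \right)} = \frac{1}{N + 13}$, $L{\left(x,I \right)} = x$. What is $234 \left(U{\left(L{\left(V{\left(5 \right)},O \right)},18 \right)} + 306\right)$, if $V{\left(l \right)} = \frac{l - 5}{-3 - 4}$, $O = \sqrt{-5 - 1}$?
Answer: $\frac{2219958}{31} \approx 71612.0$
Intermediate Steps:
$O = i \sqrt{6}$ ($O = \sqrt{-6} = i \sqrt{6} \approx 2.4495 i$)
$V{\left(l \right)} = \frac{5}{7} - \frac{l}{7}$ ($V{\left(l \right)} = \frac{-5 + l}{-7} = \left(-5 + l\right) \left(- \frac{1}{7}\right) = \frac{5}{7} - \frac{l}{7}$)
$U{\left(a,N \right)} = \frac{1}{13 + N}$
$234 \left(U{\left(L{\left(V{\left(5 \right)},O \right)},18 \right)} + 306\right) = 234 \left(\frac{1}{13 + 18} + 306\right) = 234 \left(\frac{1}{31} + 306\right) = 234 \cdot \frac{9487}{31} = \frac{2219958}{31}$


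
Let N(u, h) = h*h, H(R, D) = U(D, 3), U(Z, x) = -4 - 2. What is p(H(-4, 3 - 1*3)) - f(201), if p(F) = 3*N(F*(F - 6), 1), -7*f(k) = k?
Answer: 222/7 ≈ 31.714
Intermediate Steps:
U(Z, x) = -6
f(k) = -k/7
H(R, D) = -6
N(u, h) = h**2
p(F) = 3 (p(F) = 3*1**2 = 3*1 = 3)
p(H(-4, 3 - 1*3)) - f(201) = 3 - (-1)*201/7 = 3 - 1*(-201/7) = 3 + 201/7 = 222/7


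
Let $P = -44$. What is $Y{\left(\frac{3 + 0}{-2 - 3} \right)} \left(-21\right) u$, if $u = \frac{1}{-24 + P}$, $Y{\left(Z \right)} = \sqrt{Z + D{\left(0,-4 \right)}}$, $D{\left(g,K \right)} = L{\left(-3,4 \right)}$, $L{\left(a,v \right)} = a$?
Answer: $\frac{63 i \sqrt{10}}{340} \approx 0.58595 i$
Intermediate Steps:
$D{\left(g,K \right)} = -3$
$Y{\left(Z \right)} = \sqrt{-3 + Z}$ ($Y{\left(Z \right)} = \sqrt{Z - 3} = \sqrt{-3 + Z}$)
$u = - \frac{1}{68}$ ($u = \frac{1}{-24 - 44} = \frac{1}{-68} = - \frac{1}{68} \approx -0.014706$)
$Y{\left(\frac{3 + 0}{-2 - 3} \right)} \left(-21\right) u = \sqrt{-3 + \frac{3 + 0}{-2 - 3}} \left(-21\right) \left(- \frac{1}{68}\right) = \sqrt{-3 + \frac{3}{-5}} \left(-21\right) \left(- \frac{1}{68}\right) = \sqrt{-3 + 3 \left(- \frac{1}{5}\right)} \left(-21\right) \left(- \frac{1}{68}\right) = \sqrt{-3 - \frac{3}{5}} \left(-21\right) \left(- \frac{1}{68}\right) = \sqrt{- \frac{18}{5}} \left(-21\right) \left(- \frac{1}{68}\right) = \frac{3 i \sqrt{10}}{5} \left(-21\right) \left(- \frac{1}{68}\right) = - \frac{63 i \sqrt{10}}{5} \left(- \frac{1}{68}\right) = \frac{63 i \sqrt{10}}{340}$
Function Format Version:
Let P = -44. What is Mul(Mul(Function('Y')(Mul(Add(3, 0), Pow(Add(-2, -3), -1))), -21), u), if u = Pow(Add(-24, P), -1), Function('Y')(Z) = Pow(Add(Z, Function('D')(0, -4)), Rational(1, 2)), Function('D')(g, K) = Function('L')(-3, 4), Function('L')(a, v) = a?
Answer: Mul(Rational(63, 340), I, Pow(10, Rational(1, 2))) ≈ Mul(0.58595, I)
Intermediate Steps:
Function('D')(g, K) = -3
Function('Y')(Z) = Pow(Add(-3, Z), Rational(1, 2)) (Function('Y')(Z) = Pow(Add(Z, -3), Rational(1, 2)) = Pow(Add(-3, Z), Rational(1, 2)))
u = Rational(-1, 68) (u = Pow(Add(-24, -44), -1) = Pow(-68, -1) = Rational(-1, 68) ≈ -0.014706)
Mul(Mul(Function('Y')(Mul(Add(3, 0), Pow(Add(-2, -3), -1))), -21), u) = Mul(Mul(Pow(Add(-3, Mul(Add(3, 0), Pow(Add(-2, -3), -1))), Rational(1, 2)), -21), Rational(-1, 68)) = Mul(Mul(Pow(Add(-3, Mul(3, Pow(-5, -1))), Rational(1, 2)), -21), Rational(-1, 68)) = Mul(Mul(Pow(Add(-3, Mul(3, Rational(-1, 5))), Rational(1, 2)), -21), Rational(-1, 68)) = Mul(Mul(Pow(Add(-3, Rational(-3, 5)), Rational(1, 2)), -21), Rational(-1, 68)) = Mul(Mul(Pow(Rational(-18, 5), Rational(1, 2)), -21), Rational(-1, 68)) = Mul(Mul(Mul(Rational(3, 5), I, Pow(10, Rational(1, 2))), -21), Rational(-1, 68)) = Mul(Mul(Rational(-63, 5), I, Pow(10, Rational(1, 2))), Rational(-1, 68)) = Mul(Rational(63, 340), I, Pow(10, Rational(1, 2)))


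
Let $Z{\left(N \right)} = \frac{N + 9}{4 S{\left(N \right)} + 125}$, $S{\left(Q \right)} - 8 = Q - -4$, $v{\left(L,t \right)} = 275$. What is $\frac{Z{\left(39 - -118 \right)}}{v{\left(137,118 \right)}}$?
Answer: $\frac{166}{220275} \approx 0.0007536$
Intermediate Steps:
$S{\left(Q \right)} = 12 + Q$ ($S{\left(Q \right)} = 8 + \left(Q - -4\right) = 8 + \left(Q + 4\right) = 8 + \left(4 + Q\right) = 12 + Q$)
$Z{\left(N \right)} = \frac{9 + N}{173 + 4 N}$ ($Z{\left(N \right)} = \frac{N + 9}{4 \left(12 + N\right) + 125} = \frac{9 + N}{\left(48 + 4 N\right) + 125} = \frac{9 + N}{173 + 4 N}$)
$\frac{Z{\left(39 - -118 \right)}}{v{\left(137,118 \right)}} = \frac{\frac{1}{173 + 4 \left(39 - -118\right)} \left(9 + \left(39 - -118\right)\right)}{275} = \frac{9 + \left(39 + 118\right)}{173 + 4 \left(39 + 118\right)} \frac{1}{275} = \frac{9 + 157}{173 + 4 \cdot 157} \cdot \frac{1}{275} = \frac{1}{173 + 628} \cdot 166 \cdot \frac{1}{275} = \frac{1}{801} \cdot 166 \cdot \frac{1}{275} = \frac{166}{801} \cdot \frac{1}{275} = \frac{166}{220275}$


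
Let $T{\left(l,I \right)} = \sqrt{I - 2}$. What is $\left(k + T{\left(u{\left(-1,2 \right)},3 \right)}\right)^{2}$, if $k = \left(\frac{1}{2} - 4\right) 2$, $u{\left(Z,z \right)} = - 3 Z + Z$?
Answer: $36$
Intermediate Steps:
$u{\left(Z,z \right)} = - 2 Z$
$k = -7$ ($k = \left(\frac{1}{2} - 4\right) 2 = \left(- \frac{7}{2}\right) 2 = -7$)
$T{\left(l,I \right)} = \sqrt{-2 + I}$
$\left(k + T{\left(u{\left(-1,2 \right)},3 \right)}\right)^{2} = \left(-7 + \sqrt{-2 + 3}\right)^{2} = \left(-7 + \sqrt{1}\right)^{2} = \left(-7 + 1\right)^{2} = \left(-6\right)^{2} = 36$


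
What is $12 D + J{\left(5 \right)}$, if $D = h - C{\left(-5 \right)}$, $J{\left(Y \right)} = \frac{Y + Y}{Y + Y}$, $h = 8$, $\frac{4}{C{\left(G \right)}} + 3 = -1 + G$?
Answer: $\frac{307}{3} \approx 102.33$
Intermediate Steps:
$C{\left(G \right)} = \frac{4}{-4 + G}$ ($C{\left(G \right)} = \frac{4}{-3 + \left(-1 + G\right)} = \frac{4}{-4 + G}$)
$J{\left(Y \right)} = 1$ ($J{\left(Y \right)} = \frac{2 Y}{2 Y} = 2 Y \frac{1}{2 Y} = 1$)
$D = \frac{76}{9}$ ($D = 8 - \frac{4}{-4 - 5} = 8 - \frac{4}{-9} = 8 - 4 \left(- \frac{1}{9}\right) = 8 - - \frac{4}{9} = 8 + \frac{4}{9} = \frac{76}{9} \approx 8.4444$)
$12 D + J{\left(5 \right)} = 12 \cdot \frac{76}{9} + 1 = \frac{304}{3} + 1 = \frac{307}{3}$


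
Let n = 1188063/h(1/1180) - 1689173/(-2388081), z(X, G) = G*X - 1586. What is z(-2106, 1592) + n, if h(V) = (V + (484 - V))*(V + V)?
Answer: -10105987211525/5301978 ≈ -1.9061e+6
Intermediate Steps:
z(X, G) = -1586 + G*X
h(V) = 968*V (h(V) = 484*(2*V) = 968*V)
n = 7678639069039/5301978 (n = 1188063/((968/1180)) - 1689173/(-2388081) = 1188063/((968*(1/1180))) - 1689173*(-1/2388081) = 1188063/(242/295) + 15497/21909 = 1188063*(295/242) + 15497/21909 = 350478585/242 + 15497/21909 = 7678639069039/5301978 ≈ 1.4483e+6)
z(-2106, 1592) + n = (-1586 + 1592*(-2106)) + 7678639069039/5301978 = (-1586 - 3352752) + 7678639069039/5301978 = -3354338 + 7678639069039/5301978 = -10105987211525/5301978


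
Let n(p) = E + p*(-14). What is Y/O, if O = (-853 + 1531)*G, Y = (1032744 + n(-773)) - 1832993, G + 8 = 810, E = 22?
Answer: -263135/181252 ≈ -1.4518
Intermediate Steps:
G = 802 (G = -8 + 810 = 802)
n(p) = 22 - 14*p (n(p) = 22 + p*(-14) = 22 - 14*p)
Y = -789405 (Y = (1032744 + (22 - 14*(-773))) - 1832993 = (1032744 + (22 + 10822)) - 1832993 = (1032744 + 10844) - 1832993 = 1043588 - 1832993 = -789405)
O = 543756 (O = (-853 + 1531)*802 = 678*802 = 543756)
Y/O = -789405/543756 = -789405*1/543756 = -263135/181252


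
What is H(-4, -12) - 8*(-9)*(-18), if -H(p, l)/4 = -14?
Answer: -1240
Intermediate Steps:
H(p, l) = 56 (H(p, l) = -4*(-14) = 56)
H(-4, -12) - 8*(-9)*(-18) = 56 - 8*(-9)*(-18) = 56 + 72*(-18) = 56 - 1296 = -1240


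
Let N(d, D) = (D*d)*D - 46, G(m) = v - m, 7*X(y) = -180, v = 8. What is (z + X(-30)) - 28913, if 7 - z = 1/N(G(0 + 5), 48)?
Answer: -1390516059/48062 ≈ -28932.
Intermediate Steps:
X(y) = -180/7 (X(y) = (⅐)*(-180) = -180/7)
G(m) = 8 - m
N(d, D) = -46 + d*D² (N(d, D) = d*D² - 46 = -46 + d*D²)
z = 48061/6866 (z = 7 - 1/(-46 + (8 - (0 + 5))*48²) = 7 - 1/(-46 + (8 - 1*5)*2304) = 7 - 1/(-46 + (8 - 5)*2304) = 7 - 1/(-46 + 3*2304) = 7 - 1/(-46 + 6912) = 7 - 1/6866 = 48061/6866 ≈ 6.9999)
(z + X(-30)) - 28913 = (48061/6866 - 180/7) - 28913 = -899453/48062 - 28913 = -1390516059/48062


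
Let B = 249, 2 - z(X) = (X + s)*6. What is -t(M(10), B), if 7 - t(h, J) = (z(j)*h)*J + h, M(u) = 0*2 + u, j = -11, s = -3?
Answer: 214143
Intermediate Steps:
z(X) = 20 - 6*X (z(X) = 2 - (X - 3)*6 = 2 - (-3 + X)*6 = 2 - (-18 + 6*X) = 2 + (18 - 6*X) = 20 - 6*X)
M(u) = u (M(u) = 0 + u = u)
t(h, J) = 7 - h - 86*J*h (t(h, J) = 7 - (((20 - 6*(-11))*h)*J + h) = 7 - (((20 + 66)*h)*J + h) = 7 - ((86*h)*J + h) = 7 - (86*J*h + h) = 7 - (h + 86*J*h) = 7 + (-h - 86*J*h) = 7 - h - 86*J*h)
-t(M(10), B) = -(7 - 1*10 - 86*249*10) = -(7 - 10 - 214140) = -1*(-214143) = 214143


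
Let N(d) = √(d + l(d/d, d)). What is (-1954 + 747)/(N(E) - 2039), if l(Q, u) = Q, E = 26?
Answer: 2461073/4157494 + 3621*√3/4157494 ≈ 0.59347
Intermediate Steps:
N(d) = √(1 + d) (N(d) = √(d + d/d) = √(d + 1) = √(1 + d))
(-1954 + 747)/(N(E) - 2039) = (-1954 + 747)/(√(1 + 26) - 2039) = -1207/(√27 - 2039) = -1207/(3*√3 - 2039) = -1207/(-2039 + 3*√3)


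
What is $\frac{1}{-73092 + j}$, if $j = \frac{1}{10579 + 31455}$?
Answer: $- \frac{42034}{3072349127} \approx -1.3681 \cdot 10^{-5}$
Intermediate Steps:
$j = \frac{1}{42034} \approx 2.379 \cdot 10^{-5}$
$\frac{1}{-73092 + j} = \frac{1}{-73092 + \frac{1}{42034}} = \frac{1}{- \frac{3072349127}{42034}} = - \frac{42034}{3072349127}$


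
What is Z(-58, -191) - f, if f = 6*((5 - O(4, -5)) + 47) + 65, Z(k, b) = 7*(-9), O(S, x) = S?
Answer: -416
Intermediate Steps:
Z(k, b) = -63
f = 353 (f = 6*((5 - 1*4) + 47) + 65 = 6*((5 - 4) + 47) + 65 = 6*(1 + 47) + 65 = 6*48 + 65 = 288 + 65 = 353)
Z(-58, -191) - f = -63 - 1*353 = -63 - 353 = -416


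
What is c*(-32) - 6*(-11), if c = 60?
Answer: -1854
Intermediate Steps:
c*(-32) - 6*(-11) = 60*(-32) - 6*(-11) = -1920 + 66 = -1854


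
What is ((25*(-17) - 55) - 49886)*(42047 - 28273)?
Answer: -693741284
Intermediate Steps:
((25*(-17) - 55) - 49886)*(42047 - 28273) = ((-425 - 55) - 49886)*13774 = (-480 - 49886)*13774 = -50366*13774 = -693741284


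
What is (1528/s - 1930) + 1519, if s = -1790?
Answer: -368609/895 ≈ -411.85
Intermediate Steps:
(1528/s - 1930) + 1519 = (1528/(-1790) - 1930) + 1519 = (1528*(-1/1790) - 1930) + 1519 = (-764/895 - 1930) + 1519 = -1728114/895 + 1519 = -368609/895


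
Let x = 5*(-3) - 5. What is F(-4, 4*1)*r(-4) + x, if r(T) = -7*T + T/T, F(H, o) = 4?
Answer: 96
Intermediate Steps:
x = -20 (x = -15 - 5 = -20)
r(T) = 1 - 7*T (r(T) = -7*T + 1 = 1 - 7*T)
F(-4, 4*1)*r(-4) + x = 4*(1 - 7*(-4)) - 20 = 4*(1 + 28) - 20 = 4*29 - 20 = 116 - 20 = 96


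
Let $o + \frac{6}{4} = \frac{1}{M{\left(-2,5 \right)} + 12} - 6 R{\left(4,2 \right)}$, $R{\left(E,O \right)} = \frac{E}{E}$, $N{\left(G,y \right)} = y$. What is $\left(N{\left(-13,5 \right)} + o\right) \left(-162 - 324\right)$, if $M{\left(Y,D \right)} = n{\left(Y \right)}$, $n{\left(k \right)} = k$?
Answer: $\frac{5832}{5} \approx 1166.4$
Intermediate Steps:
$M{\left(Y,D \right)} = Y$
$R{\left(E,O \right)} = 1$
$o = - \frac{37}{5}$ ($o = - \frac{3}{2} + \left(\frac{1}{-2 + 12} - 6\right) = - \frac{3}{2} - \left(6 - \frac{1}{10}\right) = - \frac{3}{2} + \left(\frac{1}{10} - 6\right) = - \frac{3}{2} - \frac{59}{10} = - \frac{37}{5} \approx -7.4$)
$\left(N{\left(-13,5 \right)} + o\right) \left(-162 - 324\right) = \left(5 - \frac{37}{5}\right) \left(-162 - 324\right) = \left(- \frac{12}{5}\right) \left(-486\right) = \frac{5832}{5}$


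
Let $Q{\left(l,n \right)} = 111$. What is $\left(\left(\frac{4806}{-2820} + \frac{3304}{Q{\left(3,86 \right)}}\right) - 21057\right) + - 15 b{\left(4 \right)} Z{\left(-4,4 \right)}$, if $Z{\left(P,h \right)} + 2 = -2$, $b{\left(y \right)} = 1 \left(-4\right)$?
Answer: $- \frac{1109600521}{52170} \approx -21269.0$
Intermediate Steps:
$b{\left(y \right)} = -4$
$Z{\left(P,h \right)} = -4$ ($Z{\left(P,h \right)} = -2 - 2 = -4$)
$\left(\left(\frac{4806}{-2820} + \frac{3304}{Q{\left(3,86 \right)}}\right) - 21057\right) + - 15 b{\left(4 \right)} Z{\left(-4,4 \right)} = \left(\left(\frac{4806}{-2820} + \frac{3304}{111}\right) - 21057\right) + \left(-15\right) \left(-4\right) \left(-4\right) = \left(\left(4806 \left(- \frac{1}{2820}\right) + 3304 \cdot \frac{1}{111}\right) - 21057\right) + 60 \left(-4\right) = \left(\left(- \frac{801}{470} + \frac{3304}{111}\right) - 21057\right) - 240 = \left(\frac{1463969}{52170} - 21057\right) - 240 = - \frac{1097079721}{52170} - 240 = - \frac{1109600521}{52170}$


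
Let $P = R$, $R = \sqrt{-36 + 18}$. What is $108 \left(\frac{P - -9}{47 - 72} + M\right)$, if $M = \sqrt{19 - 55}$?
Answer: $- \frac{972}{25} + 648 i - \frac{324 i \sqrt{2}}{25} \approx -38.88 + 629.67 i$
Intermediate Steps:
$R = 3 i \sqrt{2}$ ($R = \sqrt{-18} = 3 i \sqrt{2} \approx 4.2426 i$)
$M = 6 i$ ($M = \sqrt{-36} = 6 i \approx 6.0 i$)
$P = 3 i \sqrt{2} \approx 4.2426 i$
$108 \left(\frac{P - -9}{47 - 72} + M\right) = 108 \left(\frac{3 i \sqrt{2} - -9}{47 - 72} + 6 i\right) = 108 \left(\frac{3 i \sqrt{2} + 9}{-25} + 6 i\right) = 108 \left(\left(9 + 3 i \sqrt{2}\right) \left(- \frac{1}{25}\right) + 6 i\right) = 108 \left(\left(- \frac{9}{25} - \frac{3 i \sqrt{2}}{25}\right) + 6 i\right) = 108 \left(- \frac{9}{25} + 6 i - \frac{3 i \sqrt{2}}{25}\right) = - \frac{972}{25} + 648 i - \frac{324 i \sqrt{2}}{25}$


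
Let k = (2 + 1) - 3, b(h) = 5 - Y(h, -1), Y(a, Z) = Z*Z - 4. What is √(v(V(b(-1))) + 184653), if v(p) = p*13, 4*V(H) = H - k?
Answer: √184679 ≈ 429.74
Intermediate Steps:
Y(a, Z) = -4 + Z² (Y(a, Z) = Z² - 4 = -4 + Z²)
b(h) = 8 (b(h) = 5 - (-4 + (-1)²) = 5 - (-4 + 1) = 5 - 1*(-3) = 5 + 3 = 8)
k = 0 (k = 3 - 3 = 0)
V(H) = H/4 (V(H) = (H - 1*0)/4 = (H + 0)/4 = H/4)
v(p) = 13*p
√(v(V(b(-1))) + 184653) = √(13*((¼)*8) + 184653) = √(13*2 + 184653) = √(26 + 184653) = √184679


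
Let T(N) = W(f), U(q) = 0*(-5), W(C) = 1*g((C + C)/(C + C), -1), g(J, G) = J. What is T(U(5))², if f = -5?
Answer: 1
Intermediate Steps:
W(C) = 1 (W(C) = 1*((C + C)/(C + C)) = 1*((2*C)/((2*C))) = 1*((2*C)*(1/(2*C))) = 1*1 = 1)
U(q) = 0
T(N) = 1
T(U(5))² = 1² = 1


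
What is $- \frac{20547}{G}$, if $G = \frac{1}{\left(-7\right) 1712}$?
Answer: $246235248$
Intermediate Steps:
$G = - \frac{1}{11984}$ ($G = \frac{1}{-11984} = - \frac{1}{11984} \approx -8.3445 \cdot 10^{-5}$)
$- \frac{20547}{G} = - \frac{20547}{- \frac{1}{11984}} = \left(-20547\right) \left(-11984\right) = 246235248$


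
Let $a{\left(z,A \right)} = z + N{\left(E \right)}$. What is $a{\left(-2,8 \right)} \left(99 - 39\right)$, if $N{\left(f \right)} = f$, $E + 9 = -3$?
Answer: $-840$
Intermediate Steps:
$E = -12$ ($E = -9 - 3 = -12$)
$a{\left(z,A \right)} = -12 + z$ ($a{\left(z,A \right)} = z - 12 = -12 + z$)
$a{\left(-2,8 \right)} \left(99 - 39\right) = \left(-12 - 2\right) \left(99 - 39\right) = \left(-14\right) 60 = -840$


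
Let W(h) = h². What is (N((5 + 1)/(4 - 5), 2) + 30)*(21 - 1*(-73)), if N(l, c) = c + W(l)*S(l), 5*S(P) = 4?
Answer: 28576/5 ≈ 5715.2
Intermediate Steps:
S(P) = ⅘ (S(P) = (⅕)*4 = ⅘)
N(l, c) = c + 4*l²/5 (N(l, c) = c + l²*(⅘) = c + 4*l²/5)
(N((5 + 1)/(4 - 5), 2) + 30)*(21 - 1*(-73)) = ((2 + 4*((5 + 1)/(4 - 5))²/5) + 30)*(21 - 1*(-73)) = ((2 + 4*(6/(-1))²/5) + 30)*(21 + 73) = ((2 + 4*(6*(-1))²/5) + 30)*94 = ((2 + (⅘)*(-6)²) + 30)*94 = ((2 + (⅘)*36) + 30)*94 = ((2 + 144/5) + 30)*94 = (154/5 + 30)*94 = (304/5)*94 = 28576/5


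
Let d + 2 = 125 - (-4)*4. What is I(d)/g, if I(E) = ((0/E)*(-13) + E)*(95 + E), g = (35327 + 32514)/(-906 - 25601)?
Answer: -862166682/67841 ≈ -12709.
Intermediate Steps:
d = 139 (d = -2 + (125 - (-4)*4) = -2 + (125 - 1*(-16)) = -2 + (125 + 16) = -2 + 141 = 139)
g = -67841/26507 (g = 67841/(-26507) = 67841*(-1/26507) = -67841/26507 ≈ -2.5594)
I(E) = E*(95 + E) (I(E) = (0*(-13) + E)*(95 + E) = (0 + E)*(95 + E) = E*(95 + E))
I(d)/g = (139*(95 + 139))/(-67841/26507) = (139*234)*(-26507/67841) = 32526*(-26507/67841) = -862166682/67841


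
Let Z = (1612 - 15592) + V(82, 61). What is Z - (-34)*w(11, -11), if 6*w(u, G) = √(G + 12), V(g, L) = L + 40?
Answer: -41620/3 ≈ -13873.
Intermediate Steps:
V(g, L) = 40 + L
w(u, G) = √(12 + G)/6 (w(u, G) = √(G + 12)/6 = √(12 + G)/6)
Z = -13879 (Z = (1612 - 15592) + (40 + 61) = -13980 + 101 = -13879)
Z - (-34)*w(11, -11) = -13879 - (-34)*√(12 - 11)/6 = -13879 - (-34)*√1/6 = -13879 - (-34)*(⅙)*1 = -13879 - (-34)/6 = -13879 - 1*(-17/3) = -13879 + 17/3 = -41620/3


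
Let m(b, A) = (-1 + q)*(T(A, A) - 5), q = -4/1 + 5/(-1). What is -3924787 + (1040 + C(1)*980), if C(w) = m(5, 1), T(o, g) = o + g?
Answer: -3894347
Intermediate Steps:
T(o, g) = g + o
q = -9 (q = -4*1 + 5*(-1) = -4 - 5 = -9)
m(b, A) = 50 - 20*A (m(b, A) = (-1 - 9)*((A + A) - 5) = -10*(2*A - 5) = -10*(-5 + 2*A) = 50 - 20*A)
C(w) = 30 (C(w) = 50 - 20*1 = 50 - 20 = 30)
-3924787 + (1040 + C(1)*980) = -3924787 + (1040 + 30*980) = -3924787 + (1040 + 29400) = -3924787 + 30440 = -3894347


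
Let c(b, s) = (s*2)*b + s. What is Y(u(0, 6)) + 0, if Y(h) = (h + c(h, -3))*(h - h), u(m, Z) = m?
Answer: 0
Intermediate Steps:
c(b, s) = s + 2*b*s (c(b, s) = (2*s)*b + s = 2*b*s + s = s + 2*b*s)
Y(h) = 0 (Y(h) = (h - 3*(1 + 2*h))*(h - h) = (h + (-3 - 6*h))*0 = (-3 - 5*h)*0 = 0)
Y(u(0, 6)) + 0 = 0 + 0 = 0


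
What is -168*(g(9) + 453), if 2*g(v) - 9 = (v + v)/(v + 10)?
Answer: -1461852/19 ≈ -76940.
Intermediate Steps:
g(v) = 9/2 + v/(10 + v) (g(v) = 9/2 + ((v + v)/(v + 10))/2 = 9/2 + ((2*v)/(10 + v))/2 = 9/2 + (2*v/(10 + v))/2 = 9/2 + v/(10 + v))
-168*(g(9) + 453) = -168*((90 + 11*9)/(2*(10 + 9)) + 453) = -168*((1/2)*(90 + 99)/19 + 453) = -168*((1/2)*(1/19)*189 + 453) = -168*(189/38 + 453) = -168*17403/38 = -1461852/19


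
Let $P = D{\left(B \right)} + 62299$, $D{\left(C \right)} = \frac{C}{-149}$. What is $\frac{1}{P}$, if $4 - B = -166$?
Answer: $\frac{149}{9282381} \approx 1.6052 \cdot 10^{-5}$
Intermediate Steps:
$B = 170$ ($B = 4 - -166 = 4 + 166 = 170$)
$D{\left(C \right)} = - \frac{C}{149}$ ($D{\left(C \right)} = C \left(- \frac{1}{149}\right) = - \frac{C}{149}$)
$P = \frac{9282381}{149}$ ($P = \left(- \frac{1}{149}\right) 170 + 62299 = - \frac{170}{149} + 62299 = \frac{9282381}{149} \approx 62298.0$)
$\frac{1}{P} = \frac{1}{\frac{9282381}{149}} = \frac{149}{9282381}$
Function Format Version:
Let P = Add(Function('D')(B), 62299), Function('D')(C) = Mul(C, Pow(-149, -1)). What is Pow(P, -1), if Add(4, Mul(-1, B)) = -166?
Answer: Rational(149, 9282381) ≈ 1.6052e-5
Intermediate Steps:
B = 170 (B = Add(4, Mul(-1, -166)) = Add(4, 166) = 170)
Function('D')(C) = Mul(Rational(-1, 149), C) (Function('D')(C) = Mul(C, Rational(-1, 149)) = Mul(Rational(-1, 149), C))
P = Rational(9282381, 149) (P = Add(Mul(Rational(-1, 149), 170), 62299) = Add(Rational(-170, 149), 62299) = Rational(9282381, 149) ≈ 62298.)
Pow(P, -1) = Pow(Rational(9282381, 149), -1) = Rational(149, 9282381)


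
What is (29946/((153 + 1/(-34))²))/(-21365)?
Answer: -4945368/82561688195 ≈ -5.9899e-5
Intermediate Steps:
(29946/((153 + 1/(-34))²))/(-21365) = (29946/((153 - 1/34)²))*(-1/21365) = (29946/((5201/34)²))*(-1/21365) = (29946/(27050401/1156))*(-1/21365) = (29946*(1156/27050401))*(-1/21365) = (4945368/3864343)*(-1/21365) = -4945368/82561688195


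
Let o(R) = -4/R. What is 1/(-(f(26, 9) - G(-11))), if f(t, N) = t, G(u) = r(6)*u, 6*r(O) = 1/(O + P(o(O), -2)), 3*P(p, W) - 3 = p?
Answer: -122/3205 ≈ -0.038065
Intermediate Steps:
P(p, W) = 1 + p/3
r(O) = 1/(6*(1 + O - 4/(3*O))) (r(O) = 1/(6*(O + (1 + (-4/O)/3))) = 1/(6*(O + (1 - 4/(3*O)))) = 1/(6*(1 + O - 4/(3*O))))
G(u) = 3*u/122 (G(u) = ((½)*6/(-4 + 3*6 + 3*6²))*u = ((½)*6/(-4 + 18 + 3*36))*u = ((½)*6/(-4 + 18 + 108))*u = ((½)*6/122)*u = ((½)*6*(1/122))*u = 3*u/122)
1/(-(f(26, 9) - G(-11))) = 1/(-(26 - 3*(-11)/122)) = 1/(-(26 - 1*(-33/122))) = 1/(-(26 + 33/122)) = 1/(-1*3205/122) = 1/(-3205/122) = -122/3205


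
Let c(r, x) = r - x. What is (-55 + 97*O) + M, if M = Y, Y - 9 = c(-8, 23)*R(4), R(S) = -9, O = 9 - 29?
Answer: -1707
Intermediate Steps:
O = -20
Y = 288 (Y = 9 + (-8 - 1*23)*(-9) = 9 + (-8 - 23)*(-9) = 9 - 31*(-9) = 9 + 279 = 288)
M = 288
(-55 + 97*O) + M = (-55 + 97*(-20)) + 288 = (-55 - 1940) + 288 = -1995 + 288 = -1707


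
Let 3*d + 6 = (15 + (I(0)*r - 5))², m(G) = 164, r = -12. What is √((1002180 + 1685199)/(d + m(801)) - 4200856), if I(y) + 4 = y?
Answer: I*√2489445953302/770 ≈ 2049.1*I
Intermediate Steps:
I(y) = -4 + y
d = 3358/3 (d = -2 + (15 + ((-4 + 0)*(-12) - 5))²/3 = -2 + (15 + (-4*(-12) - 5))²/3 = -2 + (15 + (48 - 5))²/3 = -2 + (15 + 43)²/3 = -2 + (⅓)*58² = -2 + (⅓)*3364 = -2 + 3364/3 = 3358/3 ≈ 1119.3)
√((1002180 + 1685199)/(d + m(801)) - 4200856) = √((1002180 + 1685199)/(3358/3 + 164) - 4200856) = √(2687379/(3850/3) - 4200856) = √(2687379*(3/3850) - 4200856) = √(8062137/3850 - 4200856) = √(-16165233463/3850) = I*√2489445953302/770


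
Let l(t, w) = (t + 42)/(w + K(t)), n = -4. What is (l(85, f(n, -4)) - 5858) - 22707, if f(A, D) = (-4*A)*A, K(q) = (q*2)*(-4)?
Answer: -21252487/744 ≈ -28565.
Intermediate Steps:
K(q) = -8*q (K(q) = (2*q)*(-4) = -8*q)
f(A, D) = -4*A²
l(t, w) = (42 + t)/(w - 8*t) (l(t, w) = (t + 42)/(w - 8*t) = (42 + t)/(w - 8*t))
(l(85, f(n, -4)) - 5858) - 22707 = ((-42 - 1*85)/(-(-4)*(-4)² + 8*85) - 5858) - 22707 = ((-42 - 85)/(-(-4)*16 + 680) - 5858) - 22707 = (-127/(-1*(-64) + 680) - 5858) - 22707 = (-127/(64 + 680) - 5858) - 22707 = (-127/744 - 5858) - 22707 = -4358479/744 - 22707 = -21252487/744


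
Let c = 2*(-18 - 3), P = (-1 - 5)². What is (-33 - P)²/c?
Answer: -1587/14 ≈ -113.36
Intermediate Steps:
P = 36 (P = (-6)² = 36)
c = -42 (c = 2*(-21) = -42)
(-33 - P)²/c = (-33 - 1*36)²/(-42) = (-33 - 36)²*(-1/42) = (-69)²*(-1/42) = 4761*(-1/42) = -1587/14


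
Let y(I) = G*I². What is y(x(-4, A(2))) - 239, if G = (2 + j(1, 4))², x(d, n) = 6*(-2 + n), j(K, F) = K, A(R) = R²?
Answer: 1057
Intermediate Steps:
x(d, n) = -12 + 6*n
G = 9 (G = (2 + 1)² = 3² = 9)
y(I) = 9*I²
y(x(-4, A(2))) - 239 = 9*(-12 + 6*2²)² - 239 = 9*(-12 + 6*4)² - 239 = 9*(-12 + 24)² - 239 = 9*12² - 239 = 9*144 - 239 = 1296 - 239 = 1057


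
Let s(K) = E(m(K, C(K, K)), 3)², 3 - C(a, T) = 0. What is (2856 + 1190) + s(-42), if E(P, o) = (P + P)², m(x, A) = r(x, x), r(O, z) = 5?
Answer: 14046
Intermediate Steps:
C(a, T) = 3 (C(a, T) = 3 - 1*0 = 3 + 0 = 3)
m(x, A) = 5
E(P, o) = 4*P² (E(P, o) = (2*P)² = 4*P²)
s(K) = 10000 (s(K) = (4*5²)² = (4*25)² = 100² = 10000)
(2856 + 1190) + s(-42) = (2856 + 1190) + 10000 = 4046 + 10000 = 14046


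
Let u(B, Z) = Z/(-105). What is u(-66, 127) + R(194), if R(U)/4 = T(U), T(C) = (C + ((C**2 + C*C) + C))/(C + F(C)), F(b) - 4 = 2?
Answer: 158759/105 ≈ 1512.0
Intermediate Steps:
F(b) = 6 (F(b) = 4 + 2 = 6)
u(B, Z) = -Z/105 (u(B, Z) = Z*(-1/105) = -Z/105)
T(C) = (2*C + 2*C**2)/(6 + C) (T(C) = (C + ((C**2 + C*C) + C))/(C + 6) = (C + ((C**2 + C**2) + C))/(6 + C) = (C + (2*C**2 + C))/(6 + C) = (C + (C + 2*C**2))/(6 + C) = (2*C + 2*C**2)/(6 + C))
R(U) = 8*U*(1 + U)/(6 + U) (R(U) = 4*(2*U*(1 + U)/(6 + U)) = 8*U*(1 + U)/(6 + U))
u(-66, 127) + R(194) = -1/105*127 + 8*194*(1 + 194)/(6 + 194) = -127/105 + 8*194*195/200 = -127/105 + 8*194*(1/200)*195 = -127/105 + 7566/5 = 158759/105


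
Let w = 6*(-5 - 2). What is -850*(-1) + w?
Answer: 808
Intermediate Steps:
w = -42 (w = 6*(-7) = -42)
-850*(-1) + w = -850*(-1) - 42 = -50*(-17) - 42 = 850 - 42 = 808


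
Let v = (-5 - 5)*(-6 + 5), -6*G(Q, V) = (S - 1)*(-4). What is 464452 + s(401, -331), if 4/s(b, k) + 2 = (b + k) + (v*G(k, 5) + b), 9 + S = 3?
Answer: 588460696/1267 ≈ 4.6445e+5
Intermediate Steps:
S = -6 (S = -9 + 3 = -6)
G(Q, V) = -14/3 (G(Q, V) = -(-6 - 1)*(-4)/6 = -(-7)*(-4)/6 = -1/6*28 = -14/3)
v = 10 (v = -10*(-1) = 10)
s(b, k) = 4/(-146/3 + k + 2*b) (s(b, k) = 4/(-2 + ((b + k) + (10*(-14/3) + b))) = 4/(-2 + ((b + k) + (-140/3 + b))) = 4/(-2 + (-140/3 + k + 2*b)) = 4/(-146/3 + k + 2*b))
464452 + s(401, -331) = 464452 + 12/(-146 + 3*(-331) + 6*401) = 464452 + 12/(-146 - 993 + 2406) = 464452 + 12/1267 = 588460696/1267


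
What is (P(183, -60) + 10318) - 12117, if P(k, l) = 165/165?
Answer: -1798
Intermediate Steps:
P(k, l) = 1 (P(k, l) = 165*(1/165) = 1)
(P(183, -60) + 10318) - 12117 = (1 + 10318) - 12117 = 10319 - 12117 = -1798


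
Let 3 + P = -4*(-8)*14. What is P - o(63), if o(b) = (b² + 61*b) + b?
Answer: -7430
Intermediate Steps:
o(b) = b² + 62*b
P = 445 (P = -3 - 4*(-8)*14 = -3 + 32*14 = -3 + 448 = 445)
P - o(63) = 445 - 63*(62 + 63) = 445 - 63*125 = 445 - 1*7875 = 445 - 7875 = -7430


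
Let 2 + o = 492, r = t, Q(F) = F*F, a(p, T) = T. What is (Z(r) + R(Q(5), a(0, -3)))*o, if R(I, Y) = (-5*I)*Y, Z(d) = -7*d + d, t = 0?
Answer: 183750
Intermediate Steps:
Q(F) = F²
r = 0
Z(d) = -6*d
R(I, Y) = -5*I*Y
o = 490 (o = -2 + 492 = 490)
(Z(r) + R(Q(5), a(0, -3)))*o = (-6*0 - 5*5²*(-3))*490 = (0 - 5*25*(-3))*490 = (0 + 375)*490 = 375*490 = 183750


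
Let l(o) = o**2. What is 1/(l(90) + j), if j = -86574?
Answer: -1/78474 ≈ -1.2743e-5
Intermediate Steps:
1/(l(90) + j) = 1/(90**2 - 86574) = 1/(8100 - 86574) = 1/(-78474) = -1/78474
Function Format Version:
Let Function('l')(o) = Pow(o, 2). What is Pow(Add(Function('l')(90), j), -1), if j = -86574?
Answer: Rational(-1, 78474) ≈ -1.2743e-5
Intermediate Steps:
Pow(Add(Function('l')(90), j), -1) = Pow(Add(Pow(90, 2), -86574), -1) = Pow(Add(8100, -86574), -1) = Pow(-78474, -1) = Rational(-1, 78474)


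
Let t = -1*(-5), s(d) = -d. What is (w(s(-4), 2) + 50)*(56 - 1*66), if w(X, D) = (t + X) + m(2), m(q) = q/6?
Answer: -1780/3 ≈ -593.33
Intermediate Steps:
m(q) = q/6 (m(q) = q*(⅙) = q/6)
t = 5
w(X, D) = 16/3 + X (w(X, D) = (5 + X) + (⅙)*2 = (5 + X) + ⅓ = 16/3 + X)
(w(s(-4), 2) + 50)*(56 - 1*66) = ((16/3 - 1*(-4)) + 50)*(56 - 1*66) = ((16/3 + 4) + 50)*(56 - 66) = (28/3 + 50)*(-10) = (178/3)*(-10) = -1780/3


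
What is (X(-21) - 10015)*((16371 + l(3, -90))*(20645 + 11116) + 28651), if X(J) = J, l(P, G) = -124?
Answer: -5179073966248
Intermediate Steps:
(X(-21) - 10015)*((16371 + l(3, -90))*(20645 + 11116) + 28651) = (-21 - 10015)*((16371 - 124)*(20645 + 11116) + 28651) = -10036*(16247*31761 + 28651) = -10036*(516020967 + 28651) = -10036*516049618 = -5179073966248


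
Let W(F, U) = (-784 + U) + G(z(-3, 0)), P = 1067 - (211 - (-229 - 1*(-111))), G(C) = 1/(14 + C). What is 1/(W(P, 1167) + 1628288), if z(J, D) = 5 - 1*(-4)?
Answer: 23/37459434 ≈ 6.1400e-7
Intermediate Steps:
z(J, D) = 9 (z(J, D) = 5 + 4 = 9)
P = 738 (P = 1067 - (211 - (-229 + 111)) = 1067 - (211 - 1*(-118)) = 1067 - (211 + 118) = 1067 - 1*329 = 1067 - 329 = 738)
W(F, U) = -18031/23 + U (W(F, U) = (-784 + U) + 1/(14 + 9) = (-784 + U) + 1/23 = -18031/23 + U)
1/(W(P, 1167) + 1628288) = 1/((-18031/23 + 1167) + 1628288) = 1/(8810/23 + 1628288) = 1/(37459434/23) = 23/37459434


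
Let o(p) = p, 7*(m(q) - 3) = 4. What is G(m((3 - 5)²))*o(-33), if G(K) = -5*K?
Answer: 4125/7 ≈ 589.29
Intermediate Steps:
m(q) = 25/7 (m(q) = 3 + (⅐)*4 = 3 + 4/7 = 25/7)
G(m((3 - 5)²))*o(-33) = -5*25/7*(-33) = -125/7*(-33) = 4125/7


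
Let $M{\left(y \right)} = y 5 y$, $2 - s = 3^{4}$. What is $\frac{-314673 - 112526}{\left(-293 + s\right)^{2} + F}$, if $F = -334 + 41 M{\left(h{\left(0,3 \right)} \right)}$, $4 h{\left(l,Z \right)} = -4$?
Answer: $- \frac{427199}{138255} \approx -3.0899$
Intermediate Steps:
$h{\left(l,Z \right)} = -1$ ($h{\left(l,Z \right)} = \frac{1}{4} \left(-4\right) = -1$)
$s = -79$ ($s = 2 - 3^{4} = 2 - 81 = -79$)
$M{\left(y \right)} = 5 y^{2}$ ($M{\left(y \right)} = 5 y y = 5 y^{2}$)
$F = -129$ ($F = -334 + 41 \cdot 5 \left(-1\right)^{2} = -334 + 41 \cdot 5 \cdot 1 = -334 + 41 \cdot 5 = -334 + 205 = -129$)
$\frac{-314673 - 112526}{\left(-293 + s\right)^{2} + F} = \frac{-314673 - 112526}{\left(-293 - 79\right)^{2} - 129} = - \frac{427199}{\left(-372\right)^{2} - 129} = - \frac{427199}{138384 - 129} = - \frac{427199}{138255}$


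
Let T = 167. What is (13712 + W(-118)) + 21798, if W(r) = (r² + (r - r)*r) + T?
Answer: 49601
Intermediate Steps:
W(r) = 167 + r² (W(r) = (r² + (r - r)*r) + 167 = (r² + 0*r) + 167 = (r² + 0) + 167 = r² + 167 = 167 + r²)
(13712 + W(-118)) + 21798 = (13712 + (167 + (-118)²)) + 21798 = (13712 + (167 + 13924)) + 21798 = (13712 + 14091) + 21798 = 27803 + 21798 = 49601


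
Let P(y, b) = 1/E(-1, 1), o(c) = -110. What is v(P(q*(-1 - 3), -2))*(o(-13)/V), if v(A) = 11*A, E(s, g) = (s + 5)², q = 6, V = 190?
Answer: -121/304 ≈ -0.39803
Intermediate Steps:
E(s, g) = (5 + s)²
P(y, b) = 1/16 (P(y, b) = 1/((5 - 1)²) = 1/(4²) = 1/16)
v(P(q*(-1 - 3), -2))*(o(-13)/V) = (11*(1/16))*(-110/190) = 11*(-110*1/190)/16 = (11/16)*(-11/19) = -121/304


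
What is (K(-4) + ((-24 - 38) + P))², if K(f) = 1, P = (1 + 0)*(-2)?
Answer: 3969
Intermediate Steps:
P = -2 (P = 1*(-2) = -2)
(K(-4) + ((-24 - 38) + P))² = (1 + ((-24 - 38) - 2))² = (1 + (-62 - 2))² = (1 - 64)² = (-63)² = 3969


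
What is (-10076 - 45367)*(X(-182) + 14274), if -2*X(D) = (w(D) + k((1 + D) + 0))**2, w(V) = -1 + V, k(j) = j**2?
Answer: 29420759644224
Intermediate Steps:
X(D) = -(-1 + D + (1 + D)**2)**2/2 (X(D) = -((-1 + D) + ((1 + D) + 0)**2)**2/2 = -((-1 + D) + (1 + D)**2)**2/2 = -(-1 + D + (1 + D)**2)**2/2)
(-10076 - 45367)*(X(-182) + 14274) = (-10076 - 45367)*(-(-1 - 182 + (1 - 182)**2)**2/2 + 14274) = -55443*(-(-1 - 182 + (-181)**2)**2/2 + 14274) = -55443*(-(-1 - 182 + 32761)**2/2 + 14274) = -55443*(-1/2*32578**2 + 14274) = -55443*(-1/2*1061326084 + 14274) = -55443*(-530663042 + 14274) = -55443*(-530648768) = 29420759644224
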